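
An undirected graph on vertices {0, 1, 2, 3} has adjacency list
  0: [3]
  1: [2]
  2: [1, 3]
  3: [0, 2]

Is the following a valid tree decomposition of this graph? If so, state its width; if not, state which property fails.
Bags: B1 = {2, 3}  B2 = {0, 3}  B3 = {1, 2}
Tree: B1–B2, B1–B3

Every vertex of G appears in some bag (union = {0, 1, 2, 3}); every edge is covered by a bag; and for each vertex v the set of bags containing v is connected in the bag tree. The decomposition is therefore valid. The largest bag has 2 vertices, so the width is 1.

Yes; width 1.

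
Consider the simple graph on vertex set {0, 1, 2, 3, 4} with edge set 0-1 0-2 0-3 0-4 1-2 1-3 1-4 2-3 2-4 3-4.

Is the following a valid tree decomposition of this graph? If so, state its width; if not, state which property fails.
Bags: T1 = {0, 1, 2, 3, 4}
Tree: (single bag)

Checking the three conditions: (i) the bags cover all of {0, 1, 2, 3, 4}; (ii) for each edge, some bag contains both endpoints; (iii) the bags containing any fixed vertex form a subtree. All hold, so the decomposition is valid with width 5 − 1 = 4.

Yes; width 4.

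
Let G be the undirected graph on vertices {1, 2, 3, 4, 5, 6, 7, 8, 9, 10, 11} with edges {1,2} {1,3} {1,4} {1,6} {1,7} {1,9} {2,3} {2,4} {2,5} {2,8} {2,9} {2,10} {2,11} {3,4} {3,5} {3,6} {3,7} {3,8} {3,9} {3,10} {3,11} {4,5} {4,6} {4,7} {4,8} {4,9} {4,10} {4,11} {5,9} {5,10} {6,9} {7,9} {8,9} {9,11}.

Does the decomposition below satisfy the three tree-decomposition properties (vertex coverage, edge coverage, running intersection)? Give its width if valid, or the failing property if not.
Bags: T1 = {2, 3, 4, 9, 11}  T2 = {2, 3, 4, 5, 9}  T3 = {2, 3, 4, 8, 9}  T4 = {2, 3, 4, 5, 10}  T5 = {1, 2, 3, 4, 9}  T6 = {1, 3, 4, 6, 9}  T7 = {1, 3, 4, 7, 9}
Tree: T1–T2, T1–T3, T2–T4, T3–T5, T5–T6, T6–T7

Yes; width 4.

Every vertex of G appears in some bag (union = {1, 2, 3, 4, 5, 6, 7, 8, 9, 10, 11}); every edge is covered by a bag; and for each vertex v the set of bags containing v is connected in the bag tree. The decomposition is therefore valid. The largest bag has 5 vertices, so the width is 4.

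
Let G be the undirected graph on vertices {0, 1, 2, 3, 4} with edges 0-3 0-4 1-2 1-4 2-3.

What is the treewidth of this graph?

A width-2 tree decomposition is:
Bags: B1 = {0, 1, 4}  B2 = {0, 1, 3}  B3 = {1, 2, 3}
Tree: B1–B2, B2–B3
Every bag has size at most 3, so the width is 3 − 1 = 2 and tw(G) ≤ 2. For the lower bound, G contains the cycle 1–4–0–3–2–1, so G is not a forest; only forests have treewidth ≤ 1, hence tw(G) ≥ 2. Combining the bounds, tw(G) = 2.

2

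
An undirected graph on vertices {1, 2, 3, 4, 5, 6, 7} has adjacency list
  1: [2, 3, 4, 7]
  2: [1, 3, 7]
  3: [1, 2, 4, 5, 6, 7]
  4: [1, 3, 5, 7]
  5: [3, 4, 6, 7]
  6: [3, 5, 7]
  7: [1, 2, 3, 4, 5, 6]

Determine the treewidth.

A width-3 tree decomposition is:
Bags: B1 = {3, 5, 6, 7}  B2 = {3, 4, 5, 7}  B3 = {1, 3, 4, 7}  B4 = {1, 2, 3, 7}
Tree: B1–B2, B2–B3, B3–B4
Each bag holds 4 vertices, so the decomposition has width 3, which upper-bounds the treewidth. For the lower bound, the 4 vertices {1, 2, 3, 7} are pairwise adjacent, and any tree decomposition puts a clique entirely inside one bag — forcing width ≥ 3. Therefore the treewidth is 3.

3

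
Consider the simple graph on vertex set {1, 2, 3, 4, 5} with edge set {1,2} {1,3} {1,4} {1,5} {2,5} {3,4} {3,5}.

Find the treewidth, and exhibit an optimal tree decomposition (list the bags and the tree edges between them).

The largest bag has 3 vertices, giving width 2; this decomposition certifies tw(G) ≤ 2. On the other hand G contains the 3-clique {1, 2, 5}. A clique must lie in a single bag of any decomposition, so no decomposition can have width below 2. Hence tw(G) = 2 exactly.

Treewidth 2.
Bags: B1 = {1, 3, 5}  B2 = {1, 2, 5}  B3 = {1, 3, 4}
Tree: B1–B2, B1–B3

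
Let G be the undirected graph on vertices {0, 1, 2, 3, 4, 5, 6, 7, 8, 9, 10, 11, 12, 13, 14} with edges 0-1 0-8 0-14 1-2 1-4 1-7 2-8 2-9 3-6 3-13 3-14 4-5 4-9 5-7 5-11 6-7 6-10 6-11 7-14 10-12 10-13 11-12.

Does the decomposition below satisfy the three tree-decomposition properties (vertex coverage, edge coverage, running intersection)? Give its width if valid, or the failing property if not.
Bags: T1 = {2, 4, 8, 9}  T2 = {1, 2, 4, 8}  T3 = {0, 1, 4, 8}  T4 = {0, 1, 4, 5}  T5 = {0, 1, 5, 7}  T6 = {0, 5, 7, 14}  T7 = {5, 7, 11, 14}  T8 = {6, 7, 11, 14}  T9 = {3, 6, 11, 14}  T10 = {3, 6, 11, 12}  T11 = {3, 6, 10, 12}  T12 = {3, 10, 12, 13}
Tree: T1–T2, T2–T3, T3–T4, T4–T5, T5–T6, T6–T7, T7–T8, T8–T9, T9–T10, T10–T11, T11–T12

Yes; width 3.

Vertex coverage: the bags together contain {0, 1, 2, 3, 4, 5, 6, 7, 8, 9, 10, 11, 12, 13, 14}, the full vertex set. Edge coverage: each edge of G has both endpoints in at least one bag. Running intersection: for every vertex, the bags containing it form a connected subtree. All three properties hold, so this is a valid tree decomposition of width max|bag| − 1 = 3, and hence tw(G) ≤ 3.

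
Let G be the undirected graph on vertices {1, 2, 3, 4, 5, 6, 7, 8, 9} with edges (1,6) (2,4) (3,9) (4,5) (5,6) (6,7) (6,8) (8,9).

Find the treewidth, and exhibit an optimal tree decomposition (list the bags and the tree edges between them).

The largest bag has 2 vertices, giving width 1; this decomposition certifies tw(G) ≤ 1. Any graph with an edge has treewidth ≥ 1, and G has the edge 6–8. The upper and lower bounds meet at 1, so that is the treewidth.

Treewidth 1.
One such decomposition:
Bags: B1 = {6, 8}  B2 = {5, 6}  B3 = {4, 5}  B4 = {6, 7}  B5 = {1, 6}  B6 = {8, 9}  B7 = {2, 4}  B8 = {3, 9}
Tree: B1–B2, B2–B3, B1–B4, B4–B5, B1–B6, B3–B7, B6–B8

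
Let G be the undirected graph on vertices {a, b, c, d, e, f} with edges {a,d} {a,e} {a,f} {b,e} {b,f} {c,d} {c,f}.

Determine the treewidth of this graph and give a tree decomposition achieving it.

Treewidth 2.
One such decomposition:
Bags: B1 = {b, e, f}  B2 = {a, e, f}  B3 = {a, c, f}  B4 = {a, c, d}
Tree: B1–B2, B2–B3, B3–B4

Every bag has size at most 3, so the width is 3 − 1 = 2 and tw(G) ≤ 2. Since b–e–a–f–b is a cycle in G, G is not acyclic. Forests are exactly the graphs of treewidth ≤ 1, so tw(G) ≥ 2. Hence tw(G) = 2 exactly.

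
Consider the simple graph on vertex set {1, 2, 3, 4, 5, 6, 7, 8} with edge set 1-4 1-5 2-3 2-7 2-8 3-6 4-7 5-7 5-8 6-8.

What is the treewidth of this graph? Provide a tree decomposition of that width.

Treewidth 2.
One such decomposition:
Bags: B1 = {1, 4, 7}  B2 = {1, 5, 7}  B3 = {2, 5, 7}  B4 = {2, 5, 8}  B5 = {2, 3, 8}  B6 = {3, 6, 8}
Tree: B1–B2, B2–B3, B3–B4, B4–B5, B5–B6

The largest bag has 3 vertices, giving width 2; this decomposition certifies tw(G) ≤ 2. For the lower bound, G contains the cycle 4–1–5–7–4, so G is not a forest; only forests have treewidth ≤ 1, hence tw(G) ≥ 2. Combining the bounds, tw(G) = 2.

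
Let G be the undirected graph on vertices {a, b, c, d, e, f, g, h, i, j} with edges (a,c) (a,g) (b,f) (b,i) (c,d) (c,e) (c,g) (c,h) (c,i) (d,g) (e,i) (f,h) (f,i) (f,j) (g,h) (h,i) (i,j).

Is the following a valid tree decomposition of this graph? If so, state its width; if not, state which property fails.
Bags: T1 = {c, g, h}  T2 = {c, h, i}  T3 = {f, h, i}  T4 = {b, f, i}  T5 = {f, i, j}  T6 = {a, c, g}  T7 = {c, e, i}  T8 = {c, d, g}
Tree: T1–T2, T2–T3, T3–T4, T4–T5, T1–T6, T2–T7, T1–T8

Yes; width 2.

Vertex coverage: the bags together contain {a, b, c, d, e, f, g, h, i, j}, the full vertex set. Edge coverage: each edge of G has both endpoints in at least one bag. Running intersection: for every vertex, the bags containing it form a connected subtree. All three properties hold, so this is a valid tree decomposition of width max|bag| − 1 = 2, and hence tw(G) ≤ 2.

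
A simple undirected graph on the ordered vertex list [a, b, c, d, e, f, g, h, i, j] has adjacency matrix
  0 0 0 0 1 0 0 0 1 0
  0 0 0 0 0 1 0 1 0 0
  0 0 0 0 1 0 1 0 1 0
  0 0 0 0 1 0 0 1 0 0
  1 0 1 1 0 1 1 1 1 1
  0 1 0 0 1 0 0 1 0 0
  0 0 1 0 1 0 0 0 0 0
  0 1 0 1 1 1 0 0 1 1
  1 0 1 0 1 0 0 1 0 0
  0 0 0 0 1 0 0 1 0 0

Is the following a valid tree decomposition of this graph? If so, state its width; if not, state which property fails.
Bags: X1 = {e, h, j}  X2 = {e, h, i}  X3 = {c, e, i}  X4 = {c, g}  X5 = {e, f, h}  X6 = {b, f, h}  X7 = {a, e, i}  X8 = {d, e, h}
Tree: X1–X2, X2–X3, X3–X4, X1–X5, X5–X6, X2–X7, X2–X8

No — edge (e,g) lies in no bag.

A tree decomposition must satisfy three properties: every vertex lies in some bag; for every edge, both endpoints lie together in some bag; and for every vertex, the bags containing it form a connected subtree. Here edge (e,g) lies in no bag, so the decomposition is invalid.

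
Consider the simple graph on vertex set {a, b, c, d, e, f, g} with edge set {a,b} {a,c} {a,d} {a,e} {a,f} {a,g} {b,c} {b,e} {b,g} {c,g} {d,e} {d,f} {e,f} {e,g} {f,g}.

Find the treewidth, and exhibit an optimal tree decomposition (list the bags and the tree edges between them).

Every bag has size at most 4, so the width is 4 − 1 = 3 and tw(G) ≤ 3. Conversely, {a, d, e, f} is a clique of size 4, and the vertices of any clique must share a bag in every tree decomposition; so some bag has ≥ 4 vertices and tw(G) ≥ 3. Therefore the treewidth is 3.

Treewidth 3.
Bags: B1 = {a, b, c, g}  B2 = {a, b, e, g}  B3 = {a, e, f, g}  B4 = {a, d, e, f}
Tree: B1–B2, B2–B3, B3–B4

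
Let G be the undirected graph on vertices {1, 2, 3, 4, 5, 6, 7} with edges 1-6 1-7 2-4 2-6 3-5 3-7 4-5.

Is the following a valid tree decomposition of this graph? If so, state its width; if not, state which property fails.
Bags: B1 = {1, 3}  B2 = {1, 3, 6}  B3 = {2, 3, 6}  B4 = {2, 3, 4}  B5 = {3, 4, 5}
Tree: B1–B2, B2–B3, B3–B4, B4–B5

A tree decomposition must satisfy three properties: every vertex lies in some bag; for every edge, both endpoints lie together in some bag; and for every vertex, the bags containing it form a connected subtree. Here vertex 7 appears in no bag, so the decomposition is invalid.

No — vertex 7 appears in no bag.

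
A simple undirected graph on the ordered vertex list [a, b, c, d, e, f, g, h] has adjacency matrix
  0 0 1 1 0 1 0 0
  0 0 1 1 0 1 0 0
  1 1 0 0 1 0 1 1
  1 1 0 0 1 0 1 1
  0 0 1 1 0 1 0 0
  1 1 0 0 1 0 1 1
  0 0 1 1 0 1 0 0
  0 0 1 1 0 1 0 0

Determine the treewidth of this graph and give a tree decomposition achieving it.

The largest bag has 4 vertices, giving width 3; this decomposition certifies tw(G) ≤ 3. For the lower bound: the 4 vertex sets {d,e}, {f,g}, {c}, {a} are disjoint, each induces a connected subgraph, and every pair is joined by at least one edge of G. Contracting each set to a single vertex therefore yields K_{4} as a minor, and since treewidth is minor-monotone, tw(G) ≥ tw(K_{4}) = 3. Combining the bounds, tw(G) = 3.

Treewidth 3.
Bags: B1 = {c, d, e, f}  B2 = {c, d, f, g}  B3 = {a, c, d, f}  B4 = {b, c, d, f}  B5 = {c, d, f, h}
Tree: B1–B2, B2–B3, B3–B4, B4–B5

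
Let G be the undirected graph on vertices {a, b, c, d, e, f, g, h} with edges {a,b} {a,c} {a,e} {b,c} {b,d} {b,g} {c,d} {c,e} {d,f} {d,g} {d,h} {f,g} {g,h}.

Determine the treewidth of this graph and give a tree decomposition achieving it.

Each bag holds 3 vertices, so the decomposition has width 2, which upper-bounds the treewidth. On the other hand G contains the 3-clique {d, g, h}. A clique must lie in a single bag of any decomposition, so no decomposition can have width below 2. The upper and lower bounds meet at 2, so that is the treewidth.

Treewidth 2.
One such decomposition:
Bags: B1 = {b, c, d}  B2 = {b, d, g}  B3 = {a, b, c}  B4 = {d, g, h}  B5 = {a, c, e}  B6 = {d, f, g}
Tree: B1–B2, B1–B3, B2–B4, B3–B5, B4–B6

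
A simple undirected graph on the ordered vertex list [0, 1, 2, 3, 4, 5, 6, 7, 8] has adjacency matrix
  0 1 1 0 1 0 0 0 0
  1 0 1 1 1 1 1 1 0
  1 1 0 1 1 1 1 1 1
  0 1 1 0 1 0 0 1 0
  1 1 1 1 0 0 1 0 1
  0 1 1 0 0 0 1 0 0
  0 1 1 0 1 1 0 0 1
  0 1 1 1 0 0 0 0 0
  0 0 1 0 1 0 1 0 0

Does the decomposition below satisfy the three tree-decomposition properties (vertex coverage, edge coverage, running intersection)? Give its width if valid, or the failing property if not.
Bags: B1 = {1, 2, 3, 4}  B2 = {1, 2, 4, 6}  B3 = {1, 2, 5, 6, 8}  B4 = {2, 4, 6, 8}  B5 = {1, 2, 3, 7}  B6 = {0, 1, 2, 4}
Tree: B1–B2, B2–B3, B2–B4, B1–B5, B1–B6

No — bags containing vertex 8 are not connected in the tree.

A tree decomposition must satisfy three properties: every vertex lies in some bag; for every edge, both endpoints lie together in some bag; and for every vertex, the bags containing it form a connected subtree. Here bags containing vertex 8 are not connected in the tree, so the decomposition is invalid.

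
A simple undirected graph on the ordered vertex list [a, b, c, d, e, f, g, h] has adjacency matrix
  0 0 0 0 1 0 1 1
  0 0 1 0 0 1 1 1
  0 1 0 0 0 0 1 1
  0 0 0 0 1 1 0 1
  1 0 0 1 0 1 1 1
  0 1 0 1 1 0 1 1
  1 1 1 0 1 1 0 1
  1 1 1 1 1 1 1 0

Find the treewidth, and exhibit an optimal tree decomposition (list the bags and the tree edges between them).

Treewidth 3.
Bags: B1 = {b, f, g, h}  B2 = {b, c, g, h}  B3 = {e, f, g, h}  B4 = {d, e, f, h}  B5 = {a, e, g, h}
Tree: B1–B2, B1–B3, B3–B4, B3–B5

Every bag has size at most 4, so the width is 4 − 1 = 3 and tw(G) ≤ 3. Conversely, {d, e, f, h} is a clique of size 4, and the vertices of any clique must share a bag in every tree decomposition; so some bag has ≥ 4 vertices and tw(G) ≥ 3. Combining the bounds, tw(G) = 3.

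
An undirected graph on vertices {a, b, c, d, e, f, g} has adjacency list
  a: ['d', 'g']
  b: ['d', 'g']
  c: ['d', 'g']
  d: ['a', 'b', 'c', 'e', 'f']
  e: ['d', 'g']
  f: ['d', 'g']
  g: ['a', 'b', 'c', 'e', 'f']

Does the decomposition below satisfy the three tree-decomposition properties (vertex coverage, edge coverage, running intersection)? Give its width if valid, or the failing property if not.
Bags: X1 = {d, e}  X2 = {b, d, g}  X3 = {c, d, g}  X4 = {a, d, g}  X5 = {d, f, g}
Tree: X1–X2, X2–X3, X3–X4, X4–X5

No — edge (g,e) lies in no bag.

A tree decomposition must satisfy three properties: every vertex lies in some bag; for every edge, both endpoints lie together in some bag; and for every vertex, the bags containing it form a connected subtree. Here edge (g,e) lies in no bag, so the decomposition is invalid.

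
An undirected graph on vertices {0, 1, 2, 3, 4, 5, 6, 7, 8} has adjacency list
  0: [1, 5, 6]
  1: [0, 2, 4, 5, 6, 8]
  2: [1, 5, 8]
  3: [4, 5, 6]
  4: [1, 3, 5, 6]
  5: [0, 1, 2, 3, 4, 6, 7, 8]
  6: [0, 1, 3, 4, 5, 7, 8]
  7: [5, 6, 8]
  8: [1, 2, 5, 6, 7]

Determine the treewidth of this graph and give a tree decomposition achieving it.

Every bag has size at most 4, so the width is 4 − 1 = 3 and tw(G) ≤ 3. Conversely, {1, 2, 5, 8} is a clique of size 4, and the vertices of any clique must share a bag in every tree decomposition; so some bag has ≥ 4 vertices and tw(G) ≥ 3. Hence tw(G) = 3 exactly.

Treewidth 3.
Bags: B1 = {0, 1, 5, 6}  B2 = {1, 4, 5, 6}  B3 = {1, 5, 6, 8}  B4 = {3, 4, 5, 6}  B5 = {1, 2, 5, 8}  B6 = {5, 6, 7, 8}
Tree: B1–B2, B2–B3, B2–B4, B3–B5, B3–B6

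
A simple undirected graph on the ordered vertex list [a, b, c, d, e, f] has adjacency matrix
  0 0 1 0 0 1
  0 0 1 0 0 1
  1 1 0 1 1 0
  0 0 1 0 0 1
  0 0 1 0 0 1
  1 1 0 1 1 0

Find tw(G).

A width-2 tree decomposition is:
Bags: B1 = {c, d, f}  B2 = {b, c, f}  B3 = {a, c, f}  B4 = {c, e, f}
Tree: B1–B2, B2–B3, B3–B4
The largest bag has 3 vertices, giving width 2; this decomposition certifies tw(G) ≤ 2. For the lower bound, G contains the cycle c–d–f–b–c, so G is not a forest; only forests have treewidth ≤ 1, hence tw(G) ≥ 2. Therefore the treewidth is 2.

2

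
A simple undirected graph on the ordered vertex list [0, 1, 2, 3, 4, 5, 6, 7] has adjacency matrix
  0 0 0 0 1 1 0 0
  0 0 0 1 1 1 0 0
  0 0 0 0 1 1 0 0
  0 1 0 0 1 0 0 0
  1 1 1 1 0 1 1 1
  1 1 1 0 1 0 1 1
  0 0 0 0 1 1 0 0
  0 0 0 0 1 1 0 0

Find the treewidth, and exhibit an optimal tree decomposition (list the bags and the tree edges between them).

Treewidth 2.
Bags: B1 = {1, 4, 5}  B2 = {4, 5, 6}  B3 = {2, 4, 5}  B4 = {0, 4, 5}  B5 = {4, 5, 7}  B6 = {1, 3, 4}
Tree: B1–B2, B1–B3, B2–B4, B4–B5, B1–B6

The largest bag has 3 vertices, giving width 2; this decomposition certifies tw(G) ≤ 2. Conversely, {1, 3, 4} is a clique of size 3, and the vertices of any clique must share a bag in every tree decomposition; so some bag has ≥ 3 vertices and tw(G) ≥ 2. Therefore the treewidth is 2.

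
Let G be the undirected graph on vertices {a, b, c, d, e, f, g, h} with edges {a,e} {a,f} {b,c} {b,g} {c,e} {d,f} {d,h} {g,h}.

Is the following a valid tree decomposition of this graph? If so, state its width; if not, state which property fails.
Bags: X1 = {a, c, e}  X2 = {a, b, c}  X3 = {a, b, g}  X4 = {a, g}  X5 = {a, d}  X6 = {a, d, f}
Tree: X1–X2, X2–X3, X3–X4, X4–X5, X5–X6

No — vertex h appears in no bag.

A tree decomposition must satisfy three properties: every vertex lies in some bag; for every edge, both endpoints lie together in some bag; and for every vertex, the bags containing it form a connected subtree. Here vertex h appears in no bag, so the decomposition is invalid.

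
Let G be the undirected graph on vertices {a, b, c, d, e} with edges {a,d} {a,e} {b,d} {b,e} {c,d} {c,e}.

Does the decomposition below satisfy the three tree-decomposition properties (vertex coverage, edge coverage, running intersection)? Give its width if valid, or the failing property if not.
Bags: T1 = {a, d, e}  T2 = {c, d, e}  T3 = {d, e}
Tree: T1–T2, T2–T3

A tree decomposition must satisfy three properties: every vertex lies in some bag; for every edge, both endpoints lie together in some bag; and for every vertex, the bags containing it form a connected subtree. Here vertex b appears in no bag, so the decomposition is invalid.

No — vertex b appears in no bag.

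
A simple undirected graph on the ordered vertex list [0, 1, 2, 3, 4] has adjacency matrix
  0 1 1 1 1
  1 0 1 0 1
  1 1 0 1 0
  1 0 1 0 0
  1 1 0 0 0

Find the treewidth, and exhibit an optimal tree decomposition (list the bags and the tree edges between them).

The largest bag has 3 vertices, giving width 2; this decomposition certifies tw(G) ≤ 2. On the other hand G contains the 3-clique {0, 1, 2}. A clique must lie in a single bag of any decomposition, so no decomposition can have width below 2. The upper and lower bounds meet at 2, so that is the treewidth.

Treewidth 2.
One such decomposition:
Bags: B1 = {0, 1, 4}  B2 = {0, 1, 2}  B3 = {0, 2, 3}
Tree: B1–B2, B2–B3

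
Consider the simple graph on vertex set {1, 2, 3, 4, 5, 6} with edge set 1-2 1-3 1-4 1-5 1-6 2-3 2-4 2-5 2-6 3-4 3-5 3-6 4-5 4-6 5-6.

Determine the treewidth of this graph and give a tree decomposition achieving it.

With just one bag of size 6, the width is 6 − 1 = 5, so tw(G) ≤ 5. Conversely, {1, 2, 3, 4, 5, 6} is a clique of size 6, and the vertices of any clique must share a bag in every tree decomposition; so some bag has ≥ 6 vertices and tw(G) ≥ 5. The upper and lower bounds meet at 5, so that is the treewidth.

Treewidth 5.
One optimal decomposition is:
Bags: B1 = {1, 2, 3, 4, 5, 6}
Tree: (single bag)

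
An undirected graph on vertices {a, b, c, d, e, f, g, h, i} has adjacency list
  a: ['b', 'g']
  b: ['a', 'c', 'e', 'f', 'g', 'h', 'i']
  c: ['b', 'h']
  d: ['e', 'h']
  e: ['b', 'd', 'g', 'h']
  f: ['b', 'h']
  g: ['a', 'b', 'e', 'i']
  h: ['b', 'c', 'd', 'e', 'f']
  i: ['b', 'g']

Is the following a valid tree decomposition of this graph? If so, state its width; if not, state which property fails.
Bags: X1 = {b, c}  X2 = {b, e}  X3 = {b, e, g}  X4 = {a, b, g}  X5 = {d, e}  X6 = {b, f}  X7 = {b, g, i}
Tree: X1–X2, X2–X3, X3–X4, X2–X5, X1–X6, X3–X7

A tree decomposition must satisfy three properties: every vertex lies in some bag; for every edge, both endpoints lie together in some bag; and for every vertex, the bags containing it form a connected subtree. Here vertex h appears in no bag, so the decomposition is invalid.

No — vertex h appears in no bag.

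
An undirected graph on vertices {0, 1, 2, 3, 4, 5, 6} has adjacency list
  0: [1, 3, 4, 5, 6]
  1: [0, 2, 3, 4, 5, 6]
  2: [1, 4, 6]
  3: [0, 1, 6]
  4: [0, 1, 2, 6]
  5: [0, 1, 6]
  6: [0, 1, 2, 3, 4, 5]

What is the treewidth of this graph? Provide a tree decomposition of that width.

Treewidth 3.
Bags: B1 = {0, 1, 4, 6}  B2 = {0, 1, 3, 6}  B3 = {0, 1, 5, 6}  B4 = {1, 2, 4, 6}
Tree: B1–B2, B1–B3, B1–B4

The largest bag has 4 vertices, giving width 3; this decomposition certifies tw(G) ≤ 3. For the lower bound, the 4 vertices {0, 1, 3, 6} are pairwise adjacent, and any tree decomposition puts a clique entirely inside one bag — forcing width ≥ 3. Therefore the treewidth is 3.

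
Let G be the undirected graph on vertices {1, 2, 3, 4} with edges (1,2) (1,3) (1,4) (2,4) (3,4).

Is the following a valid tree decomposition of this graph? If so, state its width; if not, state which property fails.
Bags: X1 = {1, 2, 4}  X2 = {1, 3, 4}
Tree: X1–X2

Yes; width 2.

Vertex coverage: the bags together contain {1, 2, 3, 4}, the full vertex set. Edge coverage: each edge of G has both endpoints in at least one bag. Running intersection: for every vertex, the bags containing it form a connected subtree. All three properties hold, so this is a valid tree decomposition of width max|bag| − 1 = 2, and hence tw(G) ≤ 2.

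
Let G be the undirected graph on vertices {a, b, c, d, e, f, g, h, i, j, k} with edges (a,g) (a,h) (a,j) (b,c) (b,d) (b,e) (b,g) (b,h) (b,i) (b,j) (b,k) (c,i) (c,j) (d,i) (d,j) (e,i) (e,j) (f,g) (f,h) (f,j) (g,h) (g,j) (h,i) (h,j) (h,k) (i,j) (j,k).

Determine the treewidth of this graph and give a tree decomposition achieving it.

The largest bag has 4 vertices, giving width 3; this decomposition certifies tw(G) ≤ 3. For the lower bound, the 4 vertices {a, g, h, j} are pairwise adjacent, and any tree decomposition puts a clique entirely inside one bag — forcing width ≥ 3. The upper and lower bounds meet at 3, so that is the treewidth.

Treewidth 3.
Bags: B1 = {b, h, j, k}  B2 = {b, h, i, j}  B3 = {b, g, h, j}  B4 = {b, d, i, j}  B5 = {a, g, h, j}  B6 = {f, g, h, j}  B7 = {b, c, i, j}  B8 = {b, e, i, j}
Tree: B1–B2, B2–B3, B2–B4, B3–B5, B5–B6, B4–B7, B4–B8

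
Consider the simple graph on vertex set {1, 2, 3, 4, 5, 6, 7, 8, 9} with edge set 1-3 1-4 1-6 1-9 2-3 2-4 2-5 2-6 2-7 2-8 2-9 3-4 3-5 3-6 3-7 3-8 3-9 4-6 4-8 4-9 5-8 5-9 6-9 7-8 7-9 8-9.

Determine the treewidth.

4

A width-4 tree decomposition is:
Bags: B1 = {2, 3, 7, 8, 9}  B2 = {2, 3, 4, 8, 9}  B3 = {2, 3, 5, 8, 9}  B4 = {2, 3, 4, 6, 9}  B5 = {1, 3, 4, 6, 9}
Tree: B1–B2, B1–B3, B2–B4, B4–B5
The largest bag has 5 vertices, giving width 4; this decomposition certifies tw(G) ≤ 4. On the other hand G contains the 5-clique {1, 3, 4, 6, 9}. A clique must lie in a single bag of any decomposition, so no decomposition can have width below 4. Therefore the treewidth is 4.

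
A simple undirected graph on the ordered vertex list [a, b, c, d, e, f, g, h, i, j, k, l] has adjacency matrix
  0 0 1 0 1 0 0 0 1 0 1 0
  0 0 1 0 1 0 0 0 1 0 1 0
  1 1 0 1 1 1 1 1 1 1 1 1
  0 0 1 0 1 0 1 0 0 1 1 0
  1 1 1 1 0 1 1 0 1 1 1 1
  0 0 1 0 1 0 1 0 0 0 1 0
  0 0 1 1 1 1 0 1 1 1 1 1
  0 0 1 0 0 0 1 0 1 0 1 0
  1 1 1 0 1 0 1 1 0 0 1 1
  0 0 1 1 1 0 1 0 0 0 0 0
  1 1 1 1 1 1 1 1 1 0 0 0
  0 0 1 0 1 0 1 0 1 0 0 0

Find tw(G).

4

A width-4 tree decomposition is:
Bags: B1 = {c, e, g, i, k}  B2 = {a, c, e, i, k}  B3 = {c, e, g, i, l}  B4 = {c, d, e, g, k}  B5 = {b, c, e, i, k}  B6 = {c, e, f, g, k}  B7 = {c, g, h, i, k}  B8 = {c, d, e, g, j}
Tree: B1–B2, B1–B3, B1–B4, B1–B5, B4–B6, B1–B7, B4–B8
The largest bag has 5 vertices, giving width 4; this decomposition certifies tw(G) ≤ 4. On the other hand G contains the 5-clique {c, d, e, g, j}. A clique must lie in a single bag of any decomposition, so no decomposition can have width below 4. Combining the bounds, tw(G) = 4.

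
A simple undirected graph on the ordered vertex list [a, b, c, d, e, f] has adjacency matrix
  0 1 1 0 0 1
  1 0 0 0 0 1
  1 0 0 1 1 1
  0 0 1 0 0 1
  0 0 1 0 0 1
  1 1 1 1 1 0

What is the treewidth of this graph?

A width-2 tree decomposition is:
Bags: B1 = {a, c, f}  B2 = {c, d, f}  B3 = {a, b, f}  B4 = {c, e, f}
Tree: B1–B2, B1–B3, B2–B4
The largest bag has 3 vertices, giving width 2; this decomposition certifies tw(G) ≤ 2. On the other hand G contains the 3-clique {c, d, f}. A clique must lie in a single bag of any decomposition, so no decomposition can have width below 2. The upper and lower bounds meet at 2, so that is the treewidth.

2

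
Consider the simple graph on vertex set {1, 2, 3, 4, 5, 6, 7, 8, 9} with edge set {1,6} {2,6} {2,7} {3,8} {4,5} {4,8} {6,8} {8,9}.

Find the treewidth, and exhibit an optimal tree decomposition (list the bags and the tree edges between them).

The largest bag has 2 vertices, giving width 1; this decomposition certifies tw(G) ≤ 1. Since G has at least one edge (e.g. 8–6), it is not an edgeless graph, so tw(G) ≥ 1. Hence tw(G) = 1 exactly.

Treewidth 1.
One such decomposition:
Bags: B1 = {6, 8}  B2 = {1, 6}  B3 = {4, 8}  B4 = {4, 5}  B5 = {3, 8}  B6 = {2, 6}  B7 = {2, 7}  B8 = {8, 9}
Tree: B1–B2, B1–B3, B3–B4, B3–B5, B1–B6, B6–B7, B1–B8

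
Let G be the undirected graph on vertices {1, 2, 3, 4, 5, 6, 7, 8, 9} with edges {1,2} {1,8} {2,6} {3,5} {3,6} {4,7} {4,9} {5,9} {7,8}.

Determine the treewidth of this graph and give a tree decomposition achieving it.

Each bag holds 3 vertices, so the decomposition has width 2, which upper-bounds the treewidth. For the lower bound, G contains the cycle 2–6–3–5–9–4–7–8–1–2, so G is not a forest; only forests have treewidth ≤ 1, hence tw(G) ≥ 2. Combining the bounds, tw(G) = 2.

Treewidth 2.
One optimal decomposition is:
Bags: B1 = {2, 3, 6}  B2 = {2, 3, 5}  B3 = {2, 5, 9}  B4 = {2, 4, 9}  B5 = {2, 4, 7}  B6 = {2, 7, 8}  B7 = {1, 2, 8}
Tree: B1–B2, B2–B3, B3–B4, B4–B5, B5–B6, B6–B7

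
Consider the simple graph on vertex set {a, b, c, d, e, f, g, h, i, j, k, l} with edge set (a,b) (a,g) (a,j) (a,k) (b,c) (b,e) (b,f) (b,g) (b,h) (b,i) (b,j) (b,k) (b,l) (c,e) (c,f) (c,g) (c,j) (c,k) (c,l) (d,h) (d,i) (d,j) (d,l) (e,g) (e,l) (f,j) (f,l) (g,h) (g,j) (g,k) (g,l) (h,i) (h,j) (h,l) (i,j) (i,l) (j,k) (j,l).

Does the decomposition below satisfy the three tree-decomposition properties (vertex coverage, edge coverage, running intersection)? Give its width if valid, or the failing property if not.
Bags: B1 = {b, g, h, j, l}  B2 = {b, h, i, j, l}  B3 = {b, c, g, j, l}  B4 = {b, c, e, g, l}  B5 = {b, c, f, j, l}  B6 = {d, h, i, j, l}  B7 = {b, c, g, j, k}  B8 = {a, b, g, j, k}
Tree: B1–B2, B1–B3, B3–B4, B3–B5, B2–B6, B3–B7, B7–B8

Yes; width 4.

Vertex coverage: the bags together contain {a, b, c, d, e, f, g, h, i, j, k, l}, the full vertex set. Edge coverage: each edge of G has both endpoints in at least one bag. Running intersection: for every vertex, the bags containing it form a connected subtree. All three properties hold, so this is a valid tree decomposition of width max|bag| − 1 = 4, and hence tw(G) ≤ 4.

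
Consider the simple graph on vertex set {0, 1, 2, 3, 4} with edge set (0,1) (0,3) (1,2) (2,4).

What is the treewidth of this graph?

A width-1 tree decomposition is:
Bags: B1 = {0, 3}  B2 = {0, 1}  B3 = {1, 2}  B4 = {2, 4}
Tree: B1–B2, B2–B3, B3–B4
Each bag holds 2 vertices, so the decomposition has width 1, which upper-bounds the treewidth. Any graph with an edge has treewidth ≥ 1, and G has the edge 3–0. Hence tw(G) = 1 exactly.

1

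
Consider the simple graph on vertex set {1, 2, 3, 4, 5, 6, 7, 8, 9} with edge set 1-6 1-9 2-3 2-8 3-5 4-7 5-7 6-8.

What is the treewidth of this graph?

1

A width-1 tree decomposition is:
Bags: B1 = {1, 9}  B2 = {1, 6}  B3 = {6, 8}  B4 = {2, 8}  B5 = {2, 3}  B6 = {3, 5}  B7 = {5, 7}  B8 = {4, 7}
Tree: B1–B2, B2–B3, B3–B4, B4–B5, B5–B6, B6–B7, B7–B8
Every bag has size at most 2, so the width is 2 − 1 = 1 and tw(G) ≤ 1. Any graph with an edge has treewidth ≥ 1, and G has the edge 9–1. The upper and lower bounds meet at 1, so that is the treewidth.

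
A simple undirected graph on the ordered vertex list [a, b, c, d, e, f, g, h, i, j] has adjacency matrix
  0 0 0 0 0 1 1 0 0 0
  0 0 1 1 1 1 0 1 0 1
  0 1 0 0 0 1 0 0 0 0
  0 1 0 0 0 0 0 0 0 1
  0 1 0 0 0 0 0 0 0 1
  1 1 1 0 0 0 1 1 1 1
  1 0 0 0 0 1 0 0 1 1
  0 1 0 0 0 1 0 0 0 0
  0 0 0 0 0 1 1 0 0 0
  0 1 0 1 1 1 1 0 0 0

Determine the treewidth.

A width-2 tree decomposition is:
Bags: B1 = {b, f, h}  B2 = {b, f, j}  B3 = {f, g, j}  B4 = {b, c, f}  B5 = {f, g, i}  B6 = {a, f, g}  B7 = {b, e, j}  B8 = {b, d, j}
Tree: B1–B2, B2–B3, B2–B4, B3–B5, B5–B6, B2–B7, B2–B8
The largest bag has 3 vertices, giving width 2; this decomposition certifies tw(G) ≤ 2. On the other hand G contains the 3-clique {b, d, j}. A clique must lie in a single bag of any decomposition, so no decomposition can have width below 2. Therefore the treewidth is 2.

2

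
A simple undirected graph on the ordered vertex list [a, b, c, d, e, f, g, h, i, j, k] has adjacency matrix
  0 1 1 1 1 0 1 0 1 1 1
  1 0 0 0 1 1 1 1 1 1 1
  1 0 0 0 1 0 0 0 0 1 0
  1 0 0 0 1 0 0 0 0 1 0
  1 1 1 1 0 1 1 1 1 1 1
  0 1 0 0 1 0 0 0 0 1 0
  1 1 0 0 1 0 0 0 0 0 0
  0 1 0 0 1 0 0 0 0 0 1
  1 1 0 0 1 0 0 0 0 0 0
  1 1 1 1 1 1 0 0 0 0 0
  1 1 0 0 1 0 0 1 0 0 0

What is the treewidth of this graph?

A width-3 tree decomposition is:
Bags: B1 = {a, b, e, k}  B2 = {a, b, e, i}  B3 = {a, b, e, j}  B4 = {a, d, e, j}  B5 = {a, b, e, g}  B6 = {b, e, h, k}  B7 = {b, e, f, j}  B8 = {a, c, e, j}
Tree: B1–B2, B1–B3, B3–B4, B3–B5, B1–B6, B3–B7, B4–B8
The largest bag has 4 vertices, giving width 3; this decomposition certifies tw(G) ≤ 3. On the other hand G contains the 4-clique {a, d, e, j}. A clique must lie in a single bag of any decomposition, so no decomposition can have width below 3. Therefore the treewidth is 3.

3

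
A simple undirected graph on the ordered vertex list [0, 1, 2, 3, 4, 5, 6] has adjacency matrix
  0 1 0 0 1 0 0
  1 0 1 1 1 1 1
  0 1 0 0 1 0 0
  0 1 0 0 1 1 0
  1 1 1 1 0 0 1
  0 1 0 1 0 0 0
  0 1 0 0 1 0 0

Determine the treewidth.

A width-2 tree decomposition is:
Bags: B1 = {1, 3, 4}  B2 = {1, 3, 5}  B3 = {0, 1, 4}  B4 = {1, 4, 6}  B5 = {1, 2, 4}
Tree: B1–B2, B1–B3, B3–B4, B4–B5
Each bag holds 3 vertices, so the decomposition has width 2, which upper-bounds the treewidth. Conversely, {0, 1, 4} is a clique of size 3, and the vertices of any clique must share a bag in every tree decomposition; so some bag has ≥ 3 vertices and tw(G) ≥ 2. Hence tw(G) = 2 exactly.

2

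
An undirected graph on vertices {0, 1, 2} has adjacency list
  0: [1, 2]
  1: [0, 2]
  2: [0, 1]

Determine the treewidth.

A width-2 tree decomposition is:
Bags: B1 = {0, 1, 2}
Tree: (single bag)
A single bag containing all 3 vertices is trivially a valid decomposition of width 2. For the lower bound, the 3 vertices {0, 1, 2} are pairwise adjacent, and any tree decomposition puts a clique entirely inside one bag — forcing width ≥ 2. Combining the bounds, tw(G) = 2.

2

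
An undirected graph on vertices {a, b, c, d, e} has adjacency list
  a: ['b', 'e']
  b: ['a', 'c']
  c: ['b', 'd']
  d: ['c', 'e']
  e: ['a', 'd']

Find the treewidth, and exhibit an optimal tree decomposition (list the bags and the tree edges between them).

Treewidth 2.
Bags: B1 = {c, d, e}  B2 = {b, c, e}  B3 = {a, b, e}
Tree: B1–B2, B2–B3

The largest bag has 3 vertices, giving width 2; this decomposition certifies tw(G) ≤ 2. For the lower bound, G contains the cycle e–d–c–b–a–e, so G is not a forest; only forests have treewidth ≤ 1, hence tw(G) ≥ 2. The upper and lower bounds meet at 2, so that is the treewidth.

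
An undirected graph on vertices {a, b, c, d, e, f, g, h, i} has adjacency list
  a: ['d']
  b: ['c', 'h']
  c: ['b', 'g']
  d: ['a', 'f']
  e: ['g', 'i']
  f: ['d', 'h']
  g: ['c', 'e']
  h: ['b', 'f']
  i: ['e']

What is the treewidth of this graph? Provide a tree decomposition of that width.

Treewidth 1.
Bags: B1 = {a, d}  B2 = {d, f}  B3 = {f, h}  B4 = {b, h}  B5 = {b, c}  B6 = {c, g}  B7 = {e, g}  B8 = {e, i}
Tree: B1–B2, B2–B3, B3–B4, B4–B5, B5–B6, B6–B7, B7–B8

Each bag holds 2 vertices, so the decomposition has width 1, which upper-bounds the treewidth. Any graph with an edge has treewidth ≥ 1, and G has the edge a–d. Combining the bounds, tw(G) = 1.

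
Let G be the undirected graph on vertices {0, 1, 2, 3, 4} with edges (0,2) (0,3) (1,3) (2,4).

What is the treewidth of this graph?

A width-1 tree decomposition is:
Bags: B1 = {0, 2}  B2 = {0, 3}  B3 = {2, 4}  B4 = {1, 3}
Tree: B1–B2, B1–B3, B2–B4
Each bag holds 2 vertices, so the decomposition has width 1, which upper-bounds the treewidth. Any graph with an edge has treewidth ≥ 1, and G has the edge 2–0. Combining the bounds, tw(G) = 1.

1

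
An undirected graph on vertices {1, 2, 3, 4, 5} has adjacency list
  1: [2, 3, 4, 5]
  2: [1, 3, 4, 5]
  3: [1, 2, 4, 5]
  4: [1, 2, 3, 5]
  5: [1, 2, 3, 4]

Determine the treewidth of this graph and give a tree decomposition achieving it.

With just one bag of size 5, the width is 5 − 1 = 4, so tw(G) ≤ 4. Conversely, {1, 2, 3, 4, 5} is a clique of size 5, and the vertices of any clique must share a bag in every tree decomposition; so some bag has ≥ 5 vertices and tw(G) ≥ 4. Hence tw(G) = 4 exactly.

Treewidth 4.
Bags: B1 = {1, 2, 3, 4, 5}
Tree: (single bag)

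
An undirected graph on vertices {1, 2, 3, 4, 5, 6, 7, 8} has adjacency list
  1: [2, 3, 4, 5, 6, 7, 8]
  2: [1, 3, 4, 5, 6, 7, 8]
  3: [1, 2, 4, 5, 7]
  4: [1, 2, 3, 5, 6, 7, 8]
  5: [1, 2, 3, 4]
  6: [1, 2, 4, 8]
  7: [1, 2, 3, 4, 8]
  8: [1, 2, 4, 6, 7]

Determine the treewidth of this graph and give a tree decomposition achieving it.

Each bag holds 5 vertices, so the decomposition has width 4, which upper-bounds the treewidth. For the lower bound, the 5 vertices {1, 2, 4, 6, 8} are pairwise adjacent, and any tree decomposition puts a clique entirely inside one bag — forcing width ≥ 4. Therefore the treewidth is 4.

Treewidth 4.
One optimal decomposition is:
Bags: B1 = {1, 2, 4, 7, 8}  B2 = {1, 2, 3, 4, 7}  B3 = {1, 2, 3, 4, 5}  B4 = {1, 2, 4, 6, 8}
Tree: B1–B2, B2–B3, B1–B4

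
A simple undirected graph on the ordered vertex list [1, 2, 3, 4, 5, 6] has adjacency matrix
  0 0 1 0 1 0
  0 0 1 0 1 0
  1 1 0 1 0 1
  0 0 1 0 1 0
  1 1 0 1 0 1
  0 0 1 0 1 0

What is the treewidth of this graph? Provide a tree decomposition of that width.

Every bag has size at most 3, so the width is 3 − 1 = 2 and tw(G) ≤ 2. Since 3–1–5–2–3 is a cycle in G, G is not acyclic. Forests are exactly the graphs of treewidth ≤ 1, so tw(G) ≥ 2. Hence tw(G) = 2 exactly.

Treewidth 2.
One such decomposition:
Bags: B1 = {1, 3, 5}  B2 = {2, 3, 5}  B3 = {3, 4, 5}  B4 = {3, 5, 6}
Tree: B1–B2, B2–B3, B3–B4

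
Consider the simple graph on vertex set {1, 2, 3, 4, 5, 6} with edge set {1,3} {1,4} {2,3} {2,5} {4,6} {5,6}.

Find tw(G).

2

A width-2 tree decomposition is:
Bags: B1 = {1, 4, 6}  B2 = {1, 5, 6}  B3 = {1, 2, 5}  B4 = {1, 2, 3}
Tree: B1–B2, B2–B3, B3–B4
The largest bag has 3 vertices, giving width 2; this decomposition certifies tw(G) ≤ 2. For the lower bound, G contains the cycle 1–4–6–5–2–3–1, so G is not a forest; only forests have treewidth ≤ 1, hence tw(G) ≥ 2. The upper and lower bounds meet at 2, so that is the treewidth.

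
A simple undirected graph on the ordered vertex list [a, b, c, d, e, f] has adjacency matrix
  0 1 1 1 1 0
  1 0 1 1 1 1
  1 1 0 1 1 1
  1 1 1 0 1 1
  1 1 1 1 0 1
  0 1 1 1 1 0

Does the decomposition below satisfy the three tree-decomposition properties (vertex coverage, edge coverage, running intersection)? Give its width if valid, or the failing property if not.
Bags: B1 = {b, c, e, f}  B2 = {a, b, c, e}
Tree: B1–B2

No — vertex d appears in no bag.

A tree decomposition must satisfy three properties: every vertex lies in some bag; for every edge, both endpoints lie together in some bag; and for every vertex, the bags containing it form a connected subtree. Here vertex d appears in no bag, so the decomposition is invalid.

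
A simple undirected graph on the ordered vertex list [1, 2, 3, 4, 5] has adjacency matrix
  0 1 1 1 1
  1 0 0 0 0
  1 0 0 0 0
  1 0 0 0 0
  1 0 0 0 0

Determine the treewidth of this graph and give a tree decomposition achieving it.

Each bag holds 2 vertices, so the decomposition has width 1, which upper-bounds the treewidth. G has an edge, so its treewidth is at least 1. The upper and lower bounds meet at 1, so that is the treewidth.

Treewidth 1.
One optimal decomposition is:
Bags: B1 = {1, 5}  B2 = {1, 2}  B3 = {1, 4}  B4 = {1, 3}
Tree: B1–B2, B2–B3, B3–B4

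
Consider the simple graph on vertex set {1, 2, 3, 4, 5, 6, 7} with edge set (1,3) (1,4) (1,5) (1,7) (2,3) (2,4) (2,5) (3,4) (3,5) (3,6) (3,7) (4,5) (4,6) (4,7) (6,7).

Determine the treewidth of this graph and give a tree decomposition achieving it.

Treewidth 3.
One such decomposition:
Bags: B1 = {2, 3, 4, 5}  B2 = {1, 3, 4, 5}  B3 = {1, 3, 4, 7}  B4 = {3, 4, 6, 7}
Tree: B1–B2, B2–B3, B3–B4

Every bag has size at most 4, so the width is 4 − 1 = 3 and tw(G) ≤ 3. Conversely, {1, 3, 4, 5} is a clique of size 4, and the vertices of any clique must share a bag in every tree decomposition; so some bag has ≥ 4 vertices and tw(G) ≥ 3. Hence tw(G) = 3 exactly.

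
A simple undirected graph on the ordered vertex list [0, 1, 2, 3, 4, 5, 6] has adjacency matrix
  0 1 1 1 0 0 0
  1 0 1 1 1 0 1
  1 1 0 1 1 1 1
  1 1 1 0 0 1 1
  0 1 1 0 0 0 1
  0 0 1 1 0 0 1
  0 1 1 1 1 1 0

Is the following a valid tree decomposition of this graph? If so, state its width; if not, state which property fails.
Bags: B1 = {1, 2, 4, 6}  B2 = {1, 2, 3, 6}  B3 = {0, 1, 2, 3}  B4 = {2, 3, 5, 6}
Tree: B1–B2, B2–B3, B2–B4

Yes; width 3.

Vertex coverage: the bags together contain {0, 1, 2, 3, 4, 5, 6}, the full vertex set. Edge coverage: each edge of G has both endpoints in at least one bag. Running intersection: for every vertex, the bags containing it form a connected subtree. All three properties hold, so this is a valid tree decomposition of width max|bag| − 1 = 3, and hence tw(G) ≤ 3.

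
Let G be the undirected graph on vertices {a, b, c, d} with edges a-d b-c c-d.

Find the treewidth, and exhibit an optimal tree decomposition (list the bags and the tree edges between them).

Every bag has size at most 2, so the width is 2 − 1 = 1 and tw(G) ≤ 1. G has an edge, so its treewidth is at least 1. Hence tw(G) = 1 exactly.

Treewidth 1.
One optimal decomposition is:
Bags: B1 = {b, c}  B2 = {c, d}  B3 = {a, d}
Tree: B1–B2, B2–B3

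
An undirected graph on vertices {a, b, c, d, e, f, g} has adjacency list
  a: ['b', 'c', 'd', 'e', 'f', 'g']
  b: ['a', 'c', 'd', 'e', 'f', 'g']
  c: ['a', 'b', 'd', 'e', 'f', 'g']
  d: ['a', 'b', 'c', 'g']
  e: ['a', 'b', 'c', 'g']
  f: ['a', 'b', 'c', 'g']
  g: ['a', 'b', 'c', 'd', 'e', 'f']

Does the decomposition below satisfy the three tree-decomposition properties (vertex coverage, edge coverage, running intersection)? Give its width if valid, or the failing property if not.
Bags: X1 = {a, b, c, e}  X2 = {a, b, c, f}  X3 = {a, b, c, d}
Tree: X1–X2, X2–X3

No — vertex g appears in no bag.

A tree decomposition must satisfy three properties: every vertex lies in some bag; for every edge, both endpoints lie together in some bag; and for every vertex, the bags containing it form a connected subtree. Here vertex g appears in no bag, so the decomposition is invalid.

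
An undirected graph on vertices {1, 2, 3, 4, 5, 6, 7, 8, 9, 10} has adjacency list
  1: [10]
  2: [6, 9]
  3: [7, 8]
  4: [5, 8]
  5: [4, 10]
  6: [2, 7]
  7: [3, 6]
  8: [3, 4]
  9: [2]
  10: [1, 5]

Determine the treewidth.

A width-1 tree decomposition is:
Bags: B1 = {2, 9}  B2 = {2, 6}  B3 = {6, 7}  B4 = {3, 7}  B5 = {3, 8}  B6 = {4, 8}  B7 = {4, 5}  B8 = {5, 10}  B9 = {1, 10}
Tree: B1–B2, B2–B3, B3–B4, B4–B5, B5–B6, B6–B7, B7–B8, B8–B9
The largest bag has 2 vertices, giving width 1; this decomposition certifies tw(G) ≤ 1. G has an edge, so its treewidth is at least 1. Combining the bounds, tw(G) = 1.

1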